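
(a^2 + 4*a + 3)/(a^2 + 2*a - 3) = (a + 1)/(a - 1)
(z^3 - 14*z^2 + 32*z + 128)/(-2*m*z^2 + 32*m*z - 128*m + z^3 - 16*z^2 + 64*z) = (z + 2)/(-2*m + z)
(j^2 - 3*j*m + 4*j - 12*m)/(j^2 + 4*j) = (j - 3*m)/j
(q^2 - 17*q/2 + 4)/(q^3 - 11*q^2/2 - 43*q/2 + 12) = 1/(q + 3)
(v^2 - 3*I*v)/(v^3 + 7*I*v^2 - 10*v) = (v - 3*I)/(v^2 + 7*I*v - 10)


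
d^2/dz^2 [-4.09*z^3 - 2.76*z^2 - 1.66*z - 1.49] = -24.54*z - 5.52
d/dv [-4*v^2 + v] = 1 - 8*v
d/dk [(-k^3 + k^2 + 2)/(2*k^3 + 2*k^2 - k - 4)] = (-4*k^4 + 2*k^3 - k^2 - 16*k + 2)/(4*k^6 + 8*k^5 - 20*k^3 - 15*k^2 + 8*k + 16)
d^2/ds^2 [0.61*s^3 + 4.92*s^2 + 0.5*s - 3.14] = 3.66*s + 9.84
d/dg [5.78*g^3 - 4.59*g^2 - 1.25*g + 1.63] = 17.34*g^2 - 9.18*g - 1.25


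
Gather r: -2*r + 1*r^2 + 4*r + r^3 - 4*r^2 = r^3 - 3*r^2 + 2*r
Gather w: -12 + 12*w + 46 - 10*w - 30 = 2*w + 4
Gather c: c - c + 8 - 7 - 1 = 0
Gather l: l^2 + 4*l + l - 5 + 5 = l^2 + 5*l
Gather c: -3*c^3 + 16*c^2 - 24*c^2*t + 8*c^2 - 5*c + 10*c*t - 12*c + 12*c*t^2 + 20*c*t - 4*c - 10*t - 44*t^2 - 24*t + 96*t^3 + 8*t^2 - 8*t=-3*c^3 + c^2*(24 - 24*t) + c*(12*t^2 + 30*t - 21) + 96*t^3 - 36*t^2 - 42*t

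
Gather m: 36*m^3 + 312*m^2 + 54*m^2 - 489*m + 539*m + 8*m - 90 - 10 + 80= 36*m^3 + 366*m^2 + 58*m - 20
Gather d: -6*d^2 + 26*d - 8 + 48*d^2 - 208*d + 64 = 42*d^2 - 182*d + 56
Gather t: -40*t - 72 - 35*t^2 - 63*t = -35*t^2 - 103*t - 72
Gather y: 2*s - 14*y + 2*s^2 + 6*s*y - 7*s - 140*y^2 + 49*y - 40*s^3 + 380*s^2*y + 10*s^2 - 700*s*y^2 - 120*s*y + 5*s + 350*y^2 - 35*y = -40*s^3 + 12*s^2 + y^2*(210 - 700*s) + y*(380*s^2 - 114*s)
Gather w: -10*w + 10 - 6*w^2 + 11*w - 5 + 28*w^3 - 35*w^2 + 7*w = 28*w^3 - 41*w^2 + 8*w + 5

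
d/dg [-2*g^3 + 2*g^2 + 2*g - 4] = -6*g^2 + 4*g + 2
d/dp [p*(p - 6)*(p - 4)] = 3*p^2 - 20*p + 24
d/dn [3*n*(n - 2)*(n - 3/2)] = 9*n^2 - 21*n + 9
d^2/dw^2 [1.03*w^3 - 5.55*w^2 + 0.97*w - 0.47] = 6.18*w - 11.1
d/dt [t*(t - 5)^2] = (t - 5)*(3*t - 5)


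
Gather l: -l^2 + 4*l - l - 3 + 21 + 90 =-l^2 + 3*l + 108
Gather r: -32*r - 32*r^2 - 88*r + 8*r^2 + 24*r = -24*r^2 - 96*r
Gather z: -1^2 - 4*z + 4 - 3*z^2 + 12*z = -3*z^2 + 8*z + 3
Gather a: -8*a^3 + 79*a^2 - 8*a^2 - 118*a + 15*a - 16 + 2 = -8*a^3 + 71*a^2 - 103*a - 14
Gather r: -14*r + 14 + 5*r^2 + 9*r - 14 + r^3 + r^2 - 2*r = r^3 + 6*r^2 - 7*r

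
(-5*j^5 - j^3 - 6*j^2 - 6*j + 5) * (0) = 0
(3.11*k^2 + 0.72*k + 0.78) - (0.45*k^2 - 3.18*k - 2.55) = 2.66*k^2 + 3.9*k + 3.33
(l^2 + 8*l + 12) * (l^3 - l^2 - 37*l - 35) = l^5 + 7*l^4 - 33*l^3 - 343*l^2 - 724*l - 420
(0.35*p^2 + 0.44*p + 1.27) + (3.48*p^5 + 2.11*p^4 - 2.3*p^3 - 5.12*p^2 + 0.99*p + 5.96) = 3.48*p^5 + 2.11*p^4 - 2.3*p^3 - 4.77*p^2 + 1.43*p + 7.23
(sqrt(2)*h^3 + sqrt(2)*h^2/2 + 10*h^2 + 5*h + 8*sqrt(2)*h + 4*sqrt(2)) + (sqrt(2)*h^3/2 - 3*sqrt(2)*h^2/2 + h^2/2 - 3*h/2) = 3*sqrt(2)*h^3/2 - sqrt(2)*h^2 + 21*h^2/2 + 7*h/2 + 8*sqrt(2)*h + 4*sqrt(2)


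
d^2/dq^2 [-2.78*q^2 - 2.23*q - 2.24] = -5.56000000000000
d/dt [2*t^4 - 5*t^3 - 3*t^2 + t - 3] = 8*t^3 - 15*t^2 - 6*t + 1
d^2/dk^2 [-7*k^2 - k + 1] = -14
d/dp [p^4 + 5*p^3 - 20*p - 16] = 4*p^3 + 15*p^2 - 20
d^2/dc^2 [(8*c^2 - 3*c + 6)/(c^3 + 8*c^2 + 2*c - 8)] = 2*(8*c^6 - 9*c^5 - 84*c^4 + 518*c^3 + 2580*c^2 - 144*c + 872)/(c^9 + 24*c^8 + 198*c^7 + 584*c^6 + 12*c^5 - 1536*c^4 - 568*c^3 + 1440*c^2 + 384*c - 512)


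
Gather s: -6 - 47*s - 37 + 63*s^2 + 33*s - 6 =63*s^2 - 14*s - 49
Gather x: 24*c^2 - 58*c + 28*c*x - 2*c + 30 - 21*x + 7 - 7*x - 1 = 24*c^2 - 60*c + x*(28*c - 28) + 36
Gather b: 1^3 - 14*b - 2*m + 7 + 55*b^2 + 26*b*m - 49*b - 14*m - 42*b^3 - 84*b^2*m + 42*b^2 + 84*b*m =-42*b^3 + b^2*(97 - 84*m) + b*(110*m - 63) - 16*m + 8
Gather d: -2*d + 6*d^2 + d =6*d^2 - d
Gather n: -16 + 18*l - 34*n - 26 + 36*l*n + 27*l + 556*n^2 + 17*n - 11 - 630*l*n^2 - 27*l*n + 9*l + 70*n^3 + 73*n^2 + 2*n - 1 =54*l + 70*n^3 + n^2*(629 - 630*l) + n*(9*l - 15) - 54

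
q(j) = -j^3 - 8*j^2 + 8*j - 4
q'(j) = -3*j^2 - 16*j + 8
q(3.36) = -105.37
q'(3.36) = -79.63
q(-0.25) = -6.48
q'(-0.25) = 11.81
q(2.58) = -53.78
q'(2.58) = -53.25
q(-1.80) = -38.49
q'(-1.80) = 27.08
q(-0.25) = -6.48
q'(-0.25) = 11.81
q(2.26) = -38.32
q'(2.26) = -43.48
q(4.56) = -228.69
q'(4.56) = -127.34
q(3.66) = -130.91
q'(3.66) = -90.75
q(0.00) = -4.00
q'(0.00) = 8.00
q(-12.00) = 476.00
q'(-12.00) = -232.00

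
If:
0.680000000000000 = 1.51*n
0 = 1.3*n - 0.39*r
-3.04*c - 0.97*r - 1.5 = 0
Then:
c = -0.97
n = 0.45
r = 1.50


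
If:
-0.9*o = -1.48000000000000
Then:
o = 1.64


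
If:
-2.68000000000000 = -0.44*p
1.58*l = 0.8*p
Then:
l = 3.08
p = 6.09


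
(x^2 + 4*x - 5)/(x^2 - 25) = (x - 1)/(x - 5)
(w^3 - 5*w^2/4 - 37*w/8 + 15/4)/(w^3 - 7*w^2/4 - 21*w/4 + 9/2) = (w - 5/2)/(w - 3)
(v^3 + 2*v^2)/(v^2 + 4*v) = v*(v + 2)/(v + 4)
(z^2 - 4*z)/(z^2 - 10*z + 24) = z/(z - 6)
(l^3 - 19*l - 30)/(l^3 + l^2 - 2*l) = (l^2 - 2*l - 15)/(l*(l - 1))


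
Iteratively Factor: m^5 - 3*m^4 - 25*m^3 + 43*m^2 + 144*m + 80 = (m + 1)*(m^4 - 4*m^3 - 21*m^2 + 64*m + 80) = (m - 5)*(m + 1)*(m^3 + m^2 - 16*m - 16) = (m - 5)*(m - 4)*(m + 1)*(m^2 + 5*m + 4) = (m - 5)*(m - 4)*(m + 1)*(m + 4)*(m + 1)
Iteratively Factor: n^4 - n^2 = (n - 1)*(n^3 + n^2) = n*(n - 1)*(n^2 + n) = n^2*(n - 1)*(n + 1)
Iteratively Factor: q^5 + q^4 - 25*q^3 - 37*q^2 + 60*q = (q + 4)*(q^4 - 3*q^3 - 13*q^2 + 15*q) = (q - 5)*(q + 4)*(q^3 + 2*q^2 - 3*q) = q*(q - 5)*(q + 4)*(q^2 + 2*q - 3) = q*(q - 5)*(q + 3)*(q + 4)*(q - 1)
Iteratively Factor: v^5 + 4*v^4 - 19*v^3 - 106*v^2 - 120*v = (v + 2)*(v^4 + 2*v^3 - 23*v^2 - 60*v) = (v - 5)*(v + 2)*(v^3 + 7*v^2 + 12*v) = (v - 5)*(v + 2)*(v + 3)*(v^2 + 4*v) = v*(v - 5)*(v + 2)*(v + 3)*(v + 4)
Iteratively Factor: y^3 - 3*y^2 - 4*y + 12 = (y - 3)*(y^2 - 4) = (y - 3)*(y + 2)*(y - 2)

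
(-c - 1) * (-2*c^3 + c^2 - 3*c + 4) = 2*c^4 + c^3 + 2*c^2 - c - 4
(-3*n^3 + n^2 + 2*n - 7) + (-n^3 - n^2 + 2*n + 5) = -4*n^3 + 4*n - 2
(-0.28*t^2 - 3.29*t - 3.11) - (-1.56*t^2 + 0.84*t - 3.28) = 1.28*t^2 - 4.13*t + 0.17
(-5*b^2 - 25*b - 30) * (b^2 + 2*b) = -5*b^4 - 35*b^3 - 80*b^2 - 60*b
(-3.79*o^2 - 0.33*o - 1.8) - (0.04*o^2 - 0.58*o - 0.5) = -3.83*o^2 + 0.25*o - 1.3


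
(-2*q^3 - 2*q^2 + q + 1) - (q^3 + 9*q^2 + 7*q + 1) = -3*q^3 - 11*q^2 - 6*q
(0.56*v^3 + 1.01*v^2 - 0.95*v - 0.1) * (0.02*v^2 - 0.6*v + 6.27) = 0.0112*v^5 - 0.3158*v^4 + 2.8862*v^3 + 6.9007*v^2 - 5.8965*v - 0.627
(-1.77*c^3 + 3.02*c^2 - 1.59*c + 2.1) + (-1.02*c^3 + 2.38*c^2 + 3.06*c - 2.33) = -2.79*c^3 + 5.4*c^2 + 1.47*c - 0.23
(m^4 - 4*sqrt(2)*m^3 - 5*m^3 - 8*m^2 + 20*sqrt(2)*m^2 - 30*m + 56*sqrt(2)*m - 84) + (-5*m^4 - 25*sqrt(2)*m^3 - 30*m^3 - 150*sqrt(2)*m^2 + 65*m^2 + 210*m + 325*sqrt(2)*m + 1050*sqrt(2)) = -4*m^4 - 29*sqrt(2)*m^3 - 35*m^3 - 130*sqrt(2)*m^2 + 57*m^2 + 180*m + 381*sqrt(2)*m - 84 + 1050*sqrt(2)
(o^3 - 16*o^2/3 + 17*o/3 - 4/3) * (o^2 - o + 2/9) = o^5 - 19*o^4/3 + 101*o^3/9 - 221*o^2/27 + 70*o/27 - 8/27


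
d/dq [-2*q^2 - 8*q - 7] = -4*q - 8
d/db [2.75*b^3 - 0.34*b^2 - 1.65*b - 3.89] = 8.25*b^2 - 0.68*b - 1.65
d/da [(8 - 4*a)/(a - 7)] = 20/(a - 7)^2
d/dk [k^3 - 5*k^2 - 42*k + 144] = 3*k^2 - 10*k - 42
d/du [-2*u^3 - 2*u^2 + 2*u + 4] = -6*u^2 - 4*u + 2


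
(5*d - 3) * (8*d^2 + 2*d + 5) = 40*d^3 - 14*d^2 + 19*d - 15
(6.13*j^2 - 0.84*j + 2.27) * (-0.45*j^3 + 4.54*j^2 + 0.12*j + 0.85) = -2.7585*j^5 + 28.2082*j^4 - 4.0995*j^3 + 15.4155*j^2 - 0.4416*j + 1.9295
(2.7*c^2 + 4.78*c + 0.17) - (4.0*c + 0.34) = 2.7*c^2 + 0.78*c - 0.17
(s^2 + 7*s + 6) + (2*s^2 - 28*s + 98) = 3*s^2 - 21*s + 104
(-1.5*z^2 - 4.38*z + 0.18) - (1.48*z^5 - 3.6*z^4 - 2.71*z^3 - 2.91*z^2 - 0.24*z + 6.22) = -1.48*z^5 + 3.6*z^4 + 2.71*z^3 + 1.41*z^2 - 4.14*z - 6.04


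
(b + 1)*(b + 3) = b^2 + 4*b + 3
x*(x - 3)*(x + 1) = x^3 - 2*x^2 - 3*x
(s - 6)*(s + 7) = s^2 + s - 42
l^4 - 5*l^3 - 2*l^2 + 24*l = l*(l - 4)*(l - 3)*(l + 2)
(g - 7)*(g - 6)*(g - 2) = g^3 - 15*g^2 + 68*g - 84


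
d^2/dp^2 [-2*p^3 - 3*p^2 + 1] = -12*p - 6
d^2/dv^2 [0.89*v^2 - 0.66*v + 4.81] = 1.78000000000000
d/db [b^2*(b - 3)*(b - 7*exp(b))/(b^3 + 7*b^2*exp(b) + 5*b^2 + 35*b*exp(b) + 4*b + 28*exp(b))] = b*(-b*(b - 3)*(b - 7*exp(b))*(7*b^2*exp(b) + 3*b^2 + 49*b*exp(b) + 10*b + 63*exp(b) + 4) + (-b*(b - 3)*(7*exp(b) - 1) + b*(b - 7*exp(b)) + 2*(b - 3)*(b - 7*exp(b)))*(b^3 + 7*b^2*exp(b) + 5*b^2 + 35*b*exp(b) + 4*b + 28*exp(b)))/(b^3 + 7*b^2*exp(b) + 5*b^2 + 35*b*exp(b) + 4*b + 28*exp(b))^2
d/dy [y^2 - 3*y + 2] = 2*y - 3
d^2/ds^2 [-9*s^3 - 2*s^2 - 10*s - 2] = -54*s - 4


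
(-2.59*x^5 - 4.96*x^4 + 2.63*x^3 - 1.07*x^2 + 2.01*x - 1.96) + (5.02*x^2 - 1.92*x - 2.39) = -2.59*x^5 - 4.96*x^4 + 2.63*x^3 + 3.95*x^2 + 0.0899999999999999*x - 4.35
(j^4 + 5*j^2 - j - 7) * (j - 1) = j^5 - j^4 + 5*j^3 - 6*j^2 - 6*j + 7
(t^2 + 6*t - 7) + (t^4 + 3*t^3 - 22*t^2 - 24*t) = t^4 + 3*t^3 - 21*t^2 - 18*t - 7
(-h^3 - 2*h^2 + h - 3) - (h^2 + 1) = -h^3 - 3*h^2 + h - 4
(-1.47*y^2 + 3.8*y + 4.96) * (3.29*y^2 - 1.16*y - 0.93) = -4.8363*y^4 + 14.2072*y^3 + 13.2775*y^2 - 9.2876*y - 4.6128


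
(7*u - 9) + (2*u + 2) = 9*u - 7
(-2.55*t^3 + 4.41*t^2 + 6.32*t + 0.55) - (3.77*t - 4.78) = -2.55*t^3 + 4.41*t^2 + 2.55*t + 5.33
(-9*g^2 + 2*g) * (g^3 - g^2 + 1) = -9*g^5 + 11*g^4 - 2*g^3 - 9*g^2 + 2*g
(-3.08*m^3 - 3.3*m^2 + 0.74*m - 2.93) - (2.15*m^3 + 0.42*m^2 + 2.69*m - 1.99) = -5.23*m^3 - 3.72*m^2 - 1.95*m - 0.94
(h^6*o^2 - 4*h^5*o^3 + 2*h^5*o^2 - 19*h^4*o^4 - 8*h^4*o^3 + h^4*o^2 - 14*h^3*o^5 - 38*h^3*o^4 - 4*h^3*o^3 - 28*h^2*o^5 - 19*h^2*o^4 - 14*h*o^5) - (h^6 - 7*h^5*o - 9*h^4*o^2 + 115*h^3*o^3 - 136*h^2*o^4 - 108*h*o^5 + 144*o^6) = h^6*o^2 - h^6 - 4*h^5*o^3 + 2*h^5*o^2 + 7*h^5*o - 19*h^4*o^4 - 8*h^4*o^3 + 10*h^4*o^2 - 14*h^3*o^5 - 38*h^3*o^4 - 119*h^3*o^3 - 28*h^2*o^5 + 117*h^2*o^4 + 94*h*o^5 - 144*o^6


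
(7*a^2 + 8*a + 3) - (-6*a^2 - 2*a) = 13*a^2 + 10*a + 3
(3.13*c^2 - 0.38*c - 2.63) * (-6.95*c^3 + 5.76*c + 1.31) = -21.7535*c^5 + 2.641*c^4 + 36.3073*c^3 + 1.9115*c^2 - 15.6466*c - 3.4453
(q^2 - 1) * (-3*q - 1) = -3*q^3 - q^2 + 3*q + 1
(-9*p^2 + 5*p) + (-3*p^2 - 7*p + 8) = -12*p^2 - 2*p + 8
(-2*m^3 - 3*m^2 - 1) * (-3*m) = 6*m^4 + 9*m^3 + 3*m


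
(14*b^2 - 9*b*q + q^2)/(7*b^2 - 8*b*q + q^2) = (-2*b + q)/(-b + q)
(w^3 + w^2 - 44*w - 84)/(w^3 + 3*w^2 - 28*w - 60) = (w - 7)/(w - 5)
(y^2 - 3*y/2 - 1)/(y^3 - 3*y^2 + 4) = (y + 1/2)/(y^2 - y - 2)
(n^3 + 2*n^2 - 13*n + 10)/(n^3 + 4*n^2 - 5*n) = (n - 2)/n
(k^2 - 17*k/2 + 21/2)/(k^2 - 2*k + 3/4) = 2*(k - 7)/(2*k - 1)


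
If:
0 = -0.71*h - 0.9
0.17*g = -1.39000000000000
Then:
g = -8.18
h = -1.27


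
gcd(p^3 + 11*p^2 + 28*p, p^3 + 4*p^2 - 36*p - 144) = p + 4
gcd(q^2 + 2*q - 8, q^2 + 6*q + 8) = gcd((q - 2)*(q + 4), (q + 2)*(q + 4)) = q + 4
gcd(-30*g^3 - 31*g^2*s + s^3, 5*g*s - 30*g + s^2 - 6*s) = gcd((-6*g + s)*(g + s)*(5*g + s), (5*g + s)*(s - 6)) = 5*g + s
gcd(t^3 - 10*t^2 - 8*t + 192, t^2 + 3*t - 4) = t + 4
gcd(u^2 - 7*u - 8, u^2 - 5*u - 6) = u + 1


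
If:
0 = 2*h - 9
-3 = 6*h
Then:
No Solution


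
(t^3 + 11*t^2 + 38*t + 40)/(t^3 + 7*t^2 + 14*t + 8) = (t + 5)/(t + 1)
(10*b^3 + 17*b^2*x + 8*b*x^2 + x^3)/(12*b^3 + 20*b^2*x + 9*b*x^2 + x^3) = (5*b + x)/(6*b + x)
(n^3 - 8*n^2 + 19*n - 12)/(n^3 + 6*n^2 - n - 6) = (n^2 - 7*n + 12)/(n^2 + 7*n + 6)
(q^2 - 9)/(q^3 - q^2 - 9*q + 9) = 1/(q - 1)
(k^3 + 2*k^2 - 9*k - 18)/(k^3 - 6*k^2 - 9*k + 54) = (k + 2)/(k - 6)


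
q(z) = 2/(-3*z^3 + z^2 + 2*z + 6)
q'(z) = 2*(9*z^2 - 2*z - 2)/(-3*z^3 + z^2 + 2*z + 6)^2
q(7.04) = -0.00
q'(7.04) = 0.00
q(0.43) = 0.29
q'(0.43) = -0.05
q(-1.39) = 0.15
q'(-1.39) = 0.21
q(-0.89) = 0.28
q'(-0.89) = 0.27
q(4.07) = -0.01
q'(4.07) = 0.01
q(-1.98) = 0.07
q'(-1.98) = 0.09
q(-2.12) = 0.06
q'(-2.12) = 0.07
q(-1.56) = 0.12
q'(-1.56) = 0.17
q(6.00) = 0.00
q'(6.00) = 0.00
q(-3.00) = 0.02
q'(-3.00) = 0.02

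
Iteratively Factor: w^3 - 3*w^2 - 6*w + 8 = (w + 2)*(w^2 - 5*w + 4) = (w - 4)*(w + 2)*(w - 1)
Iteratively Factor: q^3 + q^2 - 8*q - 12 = (q + 2)*(q^2 - q - 6) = (q - 3)*(q + 2)*(q + 2)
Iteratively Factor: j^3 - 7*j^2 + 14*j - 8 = (j - 4)*(j^2 - 3*j + 2) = (j - 4)*(j - 2)*(j - 1)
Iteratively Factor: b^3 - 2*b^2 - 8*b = (b)*(b^2 - 2*b - 8) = b*(b + 2)*(b - 4)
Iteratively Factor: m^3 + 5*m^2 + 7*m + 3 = (m + 1)*(m^2 + 4*m + 3) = (m + 1)*(m + 3)*(m + 1)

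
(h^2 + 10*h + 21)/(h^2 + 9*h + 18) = (h + 7)/(h + 6)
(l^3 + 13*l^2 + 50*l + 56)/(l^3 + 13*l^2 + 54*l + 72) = (l^2 + 9*l + 14)/(l^2 + 9*l + 18)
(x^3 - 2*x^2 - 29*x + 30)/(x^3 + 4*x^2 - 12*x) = (x^3 - 2*x^2 - 29*x + 30)/(x*(x^2 + 4*x - 12))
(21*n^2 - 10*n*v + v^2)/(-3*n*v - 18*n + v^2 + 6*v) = (-7*n + v)/(v + 6)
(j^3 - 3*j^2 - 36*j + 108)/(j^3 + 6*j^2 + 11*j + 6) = (j^3 - 3*j^2 - 36*j + 108)/(j^3 + 6*j^2 + 11*j + 6)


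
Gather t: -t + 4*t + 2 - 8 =3*t - 6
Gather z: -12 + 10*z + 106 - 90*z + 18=112 - 80*z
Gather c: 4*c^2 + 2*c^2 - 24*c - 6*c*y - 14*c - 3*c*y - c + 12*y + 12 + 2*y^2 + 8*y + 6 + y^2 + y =6*c^2 + c*(-9*y - 39) + 3*y^2 + 21*y + 18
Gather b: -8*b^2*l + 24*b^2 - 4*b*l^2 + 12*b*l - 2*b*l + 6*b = b^2*(24 - 8*l) + b*(-4*l^2 + 10*l + 6)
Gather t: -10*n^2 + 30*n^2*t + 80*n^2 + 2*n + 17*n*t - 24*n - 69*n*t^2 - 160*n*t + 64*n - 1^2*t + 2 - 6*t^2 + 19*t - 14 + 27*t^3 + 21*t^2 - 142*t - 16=70*n^2 + 42*n + 27*t^3 + t^2*(15 - 69*n) + t*(30*n^2 - 143*n - 124) - 28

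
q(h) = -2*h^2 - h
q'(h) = -4*h - 1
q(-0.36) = 0.10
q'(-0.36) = 0.44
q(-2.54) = -10.36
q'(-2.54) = 9.16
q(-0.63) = -0.16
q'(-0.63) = 1.52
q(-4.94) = -43.87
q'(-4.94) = 18.76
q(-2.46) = -9.64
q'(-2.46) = 8.84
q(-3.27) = -18.12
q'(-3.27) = 12.08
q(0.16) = -0.21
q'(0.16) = -1.64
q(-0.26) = 0.12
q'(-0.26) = 0.04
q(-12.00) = -276.00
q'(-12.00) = 47.00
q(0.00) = 0.00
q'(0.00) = -1.00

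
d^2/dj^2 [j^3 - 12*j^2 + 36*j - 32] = 6*j - 24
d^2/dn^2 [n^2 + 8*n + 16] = 2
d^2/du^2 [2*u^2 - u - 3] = 4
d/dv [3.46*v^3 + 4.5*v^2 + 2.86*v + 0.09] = 10.38*v^2 + 9.0*v + 2.86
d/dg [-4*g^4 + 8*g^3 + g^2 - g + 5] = -16*g^3 + 24*g^2 + 2*g - 1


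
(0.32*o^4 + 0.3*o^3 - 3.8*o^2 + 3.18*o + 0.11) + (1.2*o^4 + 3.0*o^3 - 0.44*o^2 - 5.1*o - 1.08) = 1.52*o^4 + 3.3*o^3 - 4.24*o^2 - 1.92*o - 0.97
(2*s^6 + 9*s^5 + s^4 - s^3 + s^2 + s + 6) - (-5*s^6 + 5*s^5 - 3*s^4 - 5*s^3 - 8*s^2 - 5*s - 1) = 7*s^6 + 4*s^5 + 4*s^4 + 4*s^3 + 9*s^2 + 6*s + 7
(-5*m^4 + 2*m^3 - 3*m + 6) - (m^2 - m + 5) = -5*m^4 + 2*m^3 - m^2 - 2*m + 1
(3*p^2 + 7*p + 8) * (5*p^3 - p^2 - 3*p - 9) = 15*p^5 + 32*p^4 + 24*p^3 - 56*p^2 - 87*p - 72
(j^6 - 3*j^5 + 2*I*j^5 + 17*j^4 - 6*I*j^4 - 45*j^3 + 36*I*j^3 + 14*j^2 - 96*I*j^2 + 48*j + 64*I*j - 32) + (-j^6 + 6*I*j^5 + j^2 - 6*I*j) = -3*j^5 + 8*I*j^5 + 17*j^4 - 6*I*j^4 - 45*j^3 + 36*I*j^3 + 15*j^2 - 96*I*j^2 + 48*j + 58*I*j - 32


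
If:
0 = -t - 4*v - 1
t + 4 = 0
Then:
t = -4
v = 3/4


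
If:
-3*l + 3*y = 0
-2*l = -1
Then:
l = 1/2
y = 1/2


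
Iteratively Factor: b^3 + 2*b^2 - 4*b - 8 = (b + 2)*(b^2 - 4) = (b - 2)*(b + 2)*(b + 2)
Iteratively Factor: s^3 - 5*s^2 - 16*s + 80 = (s - 4)*(s^2 - s - 20) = (s - 4)*(s + 4)*(s - 5)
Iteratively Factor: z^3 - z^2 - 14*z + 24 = (z - 2)*(z^2 + z - 12) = (z - 3)*(z - 2)*(z + 4)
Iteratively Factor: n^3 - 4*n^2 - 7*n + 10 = (n - 1)*(n^2 - 3*n - 10) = (n - 1)*(n + 2)*(n - 5)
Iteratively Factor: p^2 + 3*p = (p + 3)*(p)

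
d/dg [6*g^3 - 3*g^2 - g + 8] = 18*g^2 - 6*g - 1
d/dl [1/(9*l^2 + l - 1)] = (-18*l - 1)/(9*l^2 + l - 1)^2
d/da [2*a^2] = 4*a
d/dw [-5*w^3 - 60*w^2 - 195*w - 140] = -15*w^2 - 120*w - 195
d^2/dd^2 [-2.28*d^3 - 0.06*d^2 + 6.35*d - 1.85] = -13.68*d - 0.12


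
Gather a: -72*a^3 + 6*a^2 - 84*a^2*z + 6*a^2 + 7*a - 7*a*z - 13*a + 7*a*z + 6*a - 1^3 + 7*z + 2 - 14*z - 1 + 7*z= -72*a^3 + a^2*(12 - 84*z)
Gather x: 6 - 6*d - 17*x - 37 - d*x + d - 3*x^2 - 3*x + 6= -5*d - 3*x^2 + x*(-d - 20) - 25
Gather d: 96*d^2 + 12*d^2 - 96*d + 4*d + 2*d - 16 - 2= 108*d^2 - 90*d - 18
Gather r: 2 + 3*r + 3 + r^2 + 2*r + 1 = r^2 + 5*r + 6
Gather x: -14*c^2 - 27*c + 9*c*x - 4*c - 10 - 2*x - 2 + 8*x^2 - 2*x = -14*c^2 - 31*c + 8*x^2 + x*(9*c - 4) - 12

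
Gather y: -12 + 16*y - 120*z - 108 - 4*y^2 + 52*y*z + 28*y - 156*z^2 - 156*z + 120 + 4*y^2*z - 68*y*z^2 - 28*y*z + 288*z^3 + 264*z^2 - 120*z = y^2*(4*z - 4) + y*(-68*z^2 + 24*z + 44) + 288*z^3 + 108*z^2 - 396*z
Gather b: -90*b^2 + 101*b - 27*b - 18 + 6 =-90*b^2 + 74*b - 12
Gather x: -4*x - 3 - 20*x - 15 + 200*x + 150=176*x + 132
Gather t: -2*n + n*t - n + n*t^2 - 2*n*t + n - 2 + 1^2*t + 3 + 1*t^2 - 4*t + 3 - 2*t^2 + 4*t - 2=-2*n + t^2*(n - 1) + t*(1 - n) + 2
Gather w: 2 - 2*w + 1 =3 - 2*w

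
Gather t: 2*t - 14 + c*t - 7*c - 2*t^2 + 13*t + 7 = -7*c - 2*t^2 + t*(c + 15) - 7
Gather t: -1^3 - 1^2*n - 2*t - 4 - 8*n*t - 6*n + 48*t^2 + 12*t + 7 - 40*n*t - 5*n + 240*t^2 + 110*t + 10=-12*n + 288*t^2 + t*(120 - 48*n) + 12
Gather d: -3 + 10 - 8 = -1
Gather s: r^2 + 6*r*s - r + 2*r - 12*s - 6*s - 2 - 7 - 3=r^2 + r + s*(6*r - 18) - 12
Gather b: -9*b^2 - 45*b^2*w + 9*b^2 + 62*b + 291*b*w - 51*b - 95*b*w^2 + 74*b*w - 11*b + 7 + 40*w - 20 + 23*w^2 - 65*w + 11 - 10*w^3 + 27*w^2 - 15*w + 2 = -45*b^2*w + b*(-95*w^2 + 365*w) - 10*w^3 + 50*w^2 - 40*w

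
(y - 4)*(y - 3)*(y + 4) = y^3 - 3*y^2 - 16*y + 48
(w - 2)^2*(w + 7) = w^3 + 3*w^2 - 24*w + 28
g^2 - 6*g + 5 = (g - 5)*(g - 1)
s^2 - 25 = (s - 5)*(s + 5)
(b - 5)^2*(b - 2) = b^3 - 12*b^2 + 45*b - 50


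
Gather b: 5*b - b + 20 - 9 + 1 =4*b + 12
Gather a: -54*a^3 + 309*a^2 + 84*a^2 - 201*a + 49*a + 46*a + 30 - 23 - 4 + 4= -54*a^3 + 393*a^2 - 106*a + 7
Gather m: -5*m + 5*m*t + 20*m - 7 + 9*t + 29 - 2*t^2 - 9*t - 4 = m*(5*t + 15) - 2*t^2 + 18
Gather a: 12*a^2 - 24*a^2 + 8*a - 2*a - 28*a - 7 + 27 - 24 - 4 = -12*a^2 - 22*a - 8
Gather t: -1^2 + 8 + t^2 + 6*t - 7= t^2 + 6*t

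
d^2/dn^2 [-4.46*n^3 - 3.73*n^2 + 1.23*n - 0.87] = -26.76*n - 7.46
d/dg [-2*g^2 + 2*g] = 2 - 4*g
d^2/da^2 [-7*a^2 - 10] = -14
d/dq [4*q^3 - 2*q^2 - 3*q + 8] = 12*q^2 - 4*q - 3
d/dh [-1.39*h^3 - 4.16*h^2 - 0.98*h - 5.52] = -4.17*h^2 - 8.32*h - 0.98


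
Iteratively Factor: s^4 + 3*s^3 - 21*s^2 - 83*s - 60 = (s + 4)*(s^3 - s^2 - 17*s - 15) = (s - 5)*(s + 4)*(s^2 + 4*s + 3) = (s - 5)*(s + 3)*(s + 4)*(s + 1)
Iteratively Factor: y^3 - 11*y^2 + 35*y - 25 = (y - 5)*(y^2 - 6*y + 5) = (y - 5)^2*(y - 1)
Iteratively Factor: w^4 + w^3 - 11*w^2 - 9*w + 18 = (w + 3)*(w^3 - 2*w^2 - 5*w + 6) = (w - 1)*(w + 3)*(w^2 - w - 6) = (w - 1)*(w + 2)*(w + 3)*(w - 3)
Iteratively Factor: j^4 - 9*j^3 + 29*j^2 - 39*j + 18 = (j - 3)*(j^3 - 6*j^2 + 11*j - 6) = (j - 3)^2*(j^2 - 3*j + 2) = (j - 3)^2*(j - 2)*(j - 1)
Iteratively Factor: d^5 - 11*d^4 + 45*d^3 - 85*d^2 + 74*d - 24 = (d - 3)*(d^4 - 8*d^3 + 21*d^2 - 22*d + 8) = (d - 3)*(d - 2)*(d^3 - 6*d^2 + 9*d - 4) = (d - 3)*(d - 2)*(d - 1)*(d^2 - 5*d + 4) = (d - 4)*(d - 3)*(d - 2)*(d - 1)*(d - 1)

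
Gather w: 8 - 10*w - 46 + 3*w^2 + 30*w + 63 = 3*w^2 + 20*w + 25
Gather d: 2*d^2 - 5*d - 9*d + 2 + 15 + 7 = 2*d^2 - 14*d + 24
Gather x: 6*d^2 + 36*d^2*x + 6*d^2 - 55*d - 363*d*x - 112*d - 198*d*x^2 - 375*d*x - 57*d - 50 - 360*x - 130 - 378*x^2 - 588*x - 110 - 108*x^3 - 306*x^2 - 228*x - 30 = 12*d^2 - 224*d - 108*x^3 + x^2*(-198*d - 684) + x*(36*d^2 - 738*d - 1176) - 320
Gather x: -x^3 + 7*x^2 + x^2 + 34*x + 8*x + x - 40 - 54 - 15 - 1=-x^3 + 8*x^2 + 43*x - 110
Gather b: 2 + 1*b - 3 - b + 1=0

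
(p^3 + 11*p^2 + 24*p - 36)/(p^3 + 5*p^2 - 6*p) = (p + 6)/p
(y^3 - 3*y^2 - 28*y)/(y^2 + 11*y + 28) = y*(y - 7)/(y + 7)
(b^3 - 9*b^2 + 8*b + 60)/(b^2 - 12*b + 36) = (b^2 - 3*b - 10)/(b - 6)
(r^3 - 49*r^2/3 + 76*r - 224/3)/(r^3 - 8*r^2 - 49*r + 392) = (r - 4/3)/(r + 7)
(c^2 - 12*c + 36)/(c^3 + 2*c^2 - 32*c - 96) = (c - 6)/(c^2 + 8*c + 16)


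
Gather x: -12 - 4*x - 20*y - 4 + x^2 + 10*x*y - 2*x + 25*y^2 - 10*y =x^2 + x*(10*y - 6) + 25*y^2 - 30*y - 16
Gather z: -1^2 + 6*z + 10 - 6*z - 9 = 0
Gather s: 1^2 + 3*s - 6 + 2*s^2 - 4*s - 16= 2*s^2 - s - 21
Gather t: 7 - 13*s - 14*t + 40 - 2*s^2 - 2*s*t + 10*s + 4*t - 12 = -2*s^2 - 3*s + t*(-2*s - 10) + 35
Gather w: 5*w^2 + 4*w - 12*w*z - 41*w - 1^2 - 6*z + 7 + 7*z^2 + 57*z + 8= 5*w^2 + w*(-12*z - 37) + 7*z^2 + 51*z + 14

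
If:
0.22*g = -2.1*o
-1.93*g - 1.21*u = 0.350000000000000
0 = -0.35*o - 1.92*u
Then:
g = -0.18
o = 0.02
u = -0.00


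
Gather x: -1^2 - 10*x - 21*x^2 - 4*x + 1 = -21*x^2 - 14*x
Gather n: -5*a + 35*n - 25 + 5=-5*a + 35*n - 20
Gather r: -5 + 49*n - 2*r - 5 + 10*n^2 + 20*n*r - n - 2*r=10*n^2 + 48*n + r*(20*n - 4) - 10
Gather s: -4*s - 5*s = -9*s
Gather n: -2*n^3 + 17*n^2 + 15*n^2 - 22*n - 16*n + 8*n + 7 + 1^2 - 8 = -2*n^3 + 32*n^2 - 30*n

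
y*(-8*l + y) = -8*l*y + y^2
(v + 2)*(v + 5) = v^2 + 7*v + 10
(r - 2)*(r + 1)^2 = r^3 - 3*r - 2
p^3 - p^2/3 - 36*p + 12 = (p - 6)*(p - 1/3)*(p + 6)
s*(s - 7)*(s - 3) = s^3 - 10*s^2 + 21*s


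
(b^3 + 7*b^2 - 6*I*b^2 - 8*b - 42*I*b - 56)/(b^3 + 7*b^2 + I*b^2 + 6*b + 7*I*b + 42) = (b - 4*I)/(b + 3*I)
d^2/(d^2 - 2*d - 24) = d^2/(d^2 - 2*d - 24)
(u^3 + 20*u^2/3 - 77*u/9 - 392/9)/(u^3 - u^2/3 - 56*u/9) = (u + 7)/u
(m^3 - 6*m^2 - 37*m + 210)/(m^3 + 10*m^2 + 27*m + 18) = (m^2 - 12*m + 35)/(m^2 + 4*m + 3)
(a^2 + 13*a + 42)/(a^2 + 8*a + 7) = (a + 6)/(a + 1)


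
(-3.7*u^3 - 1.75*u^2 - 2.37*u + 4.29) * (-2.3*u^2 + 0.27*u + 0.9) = 8.51*u^5 + 3.026*u^4 + 1.6485*u^3 - 12.0819*u^2 - 0.9747*u + 3.861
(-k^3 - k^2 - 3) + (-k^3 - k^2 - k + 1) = -2*k^3 - 2*k^2 - k - 2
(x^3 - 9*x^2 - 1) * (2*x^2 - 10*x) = 2*x^5 - 28*x^4 + 90*x^3 - 2*x^2 + 10*x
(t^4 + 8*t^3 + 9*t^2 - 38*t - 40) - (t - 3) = t^4 + 8*t^3 + 9*t^2 - 39*t - 37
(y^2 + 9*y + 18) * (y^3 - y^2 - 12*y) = y^5 + 8*y^4 - 3*y^3 - 126*y^2 - 216*y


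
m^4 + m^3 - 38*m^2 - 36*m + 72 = (m - 6)*(m - 1)*(m + 2)*(m + 6)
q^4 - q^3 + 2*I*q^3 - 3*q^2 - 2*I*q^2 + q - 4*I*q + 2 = (q - 2)*(q + 1)*(q + I)^2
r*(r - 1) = r^2 - r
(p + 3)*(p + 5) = p^2 + 8*p + 15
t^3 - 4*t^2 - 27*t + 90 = (t - 6)*(t - 3)*(t + 5)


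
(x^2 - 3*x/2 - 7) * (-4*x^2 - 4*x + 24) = -4*x^4 + 2*x^3 + 58*x^2 - 8*x - 168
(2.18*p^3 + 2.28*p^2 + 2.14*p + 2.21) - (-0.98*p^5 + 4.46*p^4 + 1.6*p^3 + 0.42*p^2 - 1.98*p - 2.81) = 0.98*p^5 - 4.46*p^4 + 0.58*p^3 + 1.86*p^2 + 4.12*p + 5.02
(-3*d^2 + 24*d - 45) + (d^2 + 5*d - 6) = -2*d^2 + 29*d - 51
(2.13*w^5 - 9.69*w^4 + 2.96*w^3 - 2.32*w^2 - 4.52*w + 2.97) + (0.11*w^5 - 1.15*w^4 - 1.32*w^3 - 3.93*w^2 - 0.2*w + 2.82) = 2.24*w^5 - 10.84*w^4 + 1.64*w^3 - 6.25*w^2 - 4.72*w + 5.79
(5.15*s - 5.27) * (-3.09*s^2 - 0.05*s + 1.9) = -15.9135*s^3 + 16.0268*s^2 + 10.0485*s - 10.013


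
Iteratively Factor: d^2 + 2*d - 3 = (d + 3)*(d - 1)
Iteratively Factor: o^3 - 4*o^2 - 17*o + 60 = (o - 5)*(o^2 + o - 12) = (o - 5)*(o + 4)*(o - 3)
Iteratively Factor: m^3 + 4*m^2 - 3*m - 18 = (m + 3)*(m^2 + m - 6) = (m - 2)*(m + 3)*(m + 3)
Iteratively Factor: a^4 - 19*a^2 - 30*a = (a + 3)*(a^3 - 3*a^2 - 10*a) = (a + 2)*(a + 3)*(a^2 - 5*a) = (a - 5)*(a + 2)*(a + 3)*(a)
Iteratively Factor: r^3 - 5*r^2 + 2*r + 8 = (r + 1)*(r^2 - 6*r + 8) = (r - 2)*(r + 1)*(r - 4)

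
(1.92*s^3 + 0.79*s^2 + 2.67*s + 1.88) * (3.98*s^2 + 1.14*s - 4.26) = 7.6416*s^5 + 5.333*s^4 + 3.348*s^3 + 7.1608*s^2 - 9.231*s - 8.0088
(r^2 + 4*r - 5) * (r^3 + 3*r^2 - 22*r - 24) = r^5 + 7*r^4 - 15*r^3 - 127*r^2 + 14*r + 120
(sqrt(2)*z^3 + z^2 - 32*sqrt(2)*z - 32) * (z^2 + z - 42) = sqrt(2)*z^5 + z^4 + sqrt(2)*z^4 - 74*sqrt(2)*z^3 + z^3 - 74*z^2 - 32*sqrt(2)*z^2 - 32*z + 1344*sqrt(2)*z + 1344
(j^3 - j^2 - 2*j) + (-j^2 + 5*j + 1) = j^3 - 2*j^2 + 3*j + 1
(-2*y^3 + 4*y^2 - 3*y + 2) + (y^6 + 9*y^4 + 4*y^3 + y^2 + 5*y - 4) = y^6 + 9*y^4 + 2*y^3 + 5*y^2 + 2*y - 2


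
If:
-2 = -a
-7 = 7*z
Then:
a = 2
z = -1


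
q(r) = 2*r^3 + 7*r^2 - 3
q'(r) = 6*r^2 + 14*r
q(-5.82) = -160.17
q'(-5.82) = 121.75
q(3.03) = 116.90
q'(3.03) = 97.51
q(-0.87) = 0.98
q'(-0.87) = -7.64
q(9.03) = 2040.41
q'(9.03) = 615.67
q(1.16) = 9.54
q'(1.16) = 24.31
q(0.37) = -1.94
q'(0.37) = 6.00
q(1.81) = 31.79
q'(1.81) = 45.00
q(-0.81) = 0.53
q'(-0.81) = -7.40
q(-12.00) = -2451.00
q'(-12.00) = 696.00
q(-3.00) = 6.00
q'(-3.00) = 12.00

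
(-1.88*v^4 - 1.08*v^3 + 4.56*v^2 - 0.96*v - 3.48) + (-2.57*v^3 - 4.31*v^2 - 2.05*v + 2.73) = -1.88*v^4 - 3.65*v^3 + 0.25*v^2 - 3.01*v - 0.75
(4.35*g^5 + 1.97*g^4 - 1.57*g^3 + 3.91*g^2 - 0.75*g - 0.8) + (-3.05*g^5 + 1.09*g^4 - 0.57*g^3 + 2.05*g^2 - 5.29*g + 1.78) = 1.3*g^5 + 3.06*g^4 - 2.14*g^3 + 5.96*g^2 - 6.04*g + 0.98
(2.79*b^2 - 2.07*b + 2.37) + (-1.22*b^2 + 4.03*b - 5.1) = 1.57*b^2 + 1.96*b - 2.73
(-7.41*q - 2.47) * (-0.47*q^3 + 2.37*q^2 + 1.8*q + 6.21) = 3.4827*q^4 - 16.4008*q^3 - 19.1919*q^2 - 50.4621*q - 15.3387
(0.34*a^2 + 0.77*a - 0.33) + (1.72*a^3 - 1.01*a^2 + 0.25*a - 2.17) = 1.72*a^3 - 0.67*a^2 + 1.02*a - 2.5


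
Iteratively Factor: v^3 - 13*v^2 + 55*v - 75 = (v - 5)*(v^2 - 8*v + 15) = (v - 5)^2*(v - 3)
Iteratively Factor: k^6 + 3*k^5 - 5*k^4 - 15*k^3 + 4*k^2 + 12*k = (k + 1)*(k^5 + 2*k^4 - 7*k^3 - 8*k^2 + 12*k) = (k - 1)*(k + 1)*(k^4 + 3*k^3 - 4*k^2 - 12*k) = (k - 1)*(k + 1)*(k + 3)*(k^3 - 4*k) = (k - 2)*(k - 1)*(k + 1)*(k + 3)*(k^2 + 2*k) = k*(k - 2)*(k - 1)*(k + 1)*(k + 3)*(k + 2)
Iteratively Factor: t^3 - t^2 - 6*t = (t + 2)*(t^2 - 3*t) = t*(t + 2)*(t - 3)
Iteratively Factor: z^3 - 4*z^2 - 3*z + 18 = (z - 3)*(z^2 - z - 6) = (z - 3)^2*(z + 2)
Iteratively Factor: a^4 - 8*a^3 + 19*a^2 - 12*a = (a - 4)*(a^3 - 4*a^2 + 3*a) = (a - 4)*(a - 3)*(a^2 - a) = a*(a - 4)*(a - 3)*(a - 1)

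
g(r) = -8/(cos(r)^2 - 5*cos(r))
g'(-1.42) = -70.03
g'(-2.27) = -2.92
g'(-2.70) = -0.82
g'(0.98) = 4.22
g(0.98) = 3.23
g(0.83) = 2.74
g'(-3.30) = 0.25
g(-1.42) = 10.98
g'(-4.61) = 152.29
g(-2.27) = -2.20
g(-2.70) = -1.50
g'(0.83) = 2.53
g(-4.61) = -15.34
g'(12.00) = -1.16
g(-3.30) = -1.35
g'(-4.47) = 26.90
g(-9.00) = -1.49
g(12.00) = 2.28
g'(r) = -8*(2*sin(r)*cos(r) - 5*sin(r))/(cos(r)^2 - 5*cos(r))^2 = 8*(5 - 2*cos(r))*sin(r)/((cos(r) - 5)^2*cos(r)^2)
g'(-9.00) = -0.78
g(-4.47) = -6.36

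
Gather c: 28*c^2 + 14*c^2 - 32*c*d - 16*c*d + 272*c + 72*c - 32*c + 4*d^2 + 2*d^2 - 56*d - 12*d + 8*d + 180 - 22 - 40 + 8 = 42*c^2 + c*(312 - 48*d) + 6*d^2 - 60*d + 126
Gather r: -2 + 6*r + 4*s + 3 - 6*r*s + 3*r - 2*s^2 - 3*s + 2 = r*(9 - 6*s) - 2*s^2 + s + 3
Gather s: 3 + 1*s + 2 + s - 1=2*s + 4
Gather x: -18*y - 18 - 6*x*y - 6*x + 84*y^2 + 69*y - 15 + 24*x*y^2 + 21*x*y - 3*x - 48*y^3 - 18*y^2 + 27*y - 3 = x*(24*y^2 + 15*y - 9) - 48*y^3 + 66*y^2 + 78*y - 36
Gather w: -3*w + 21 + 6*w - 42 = 3*w - 21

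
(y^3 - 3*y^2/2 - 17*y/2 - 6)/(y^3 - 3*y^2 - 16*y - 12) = (y^2 - 5*y/2 - 6)/(y^2 - 4*y - 12)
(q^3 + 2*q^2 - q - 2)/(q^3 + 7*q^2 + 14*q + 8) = (q - 1)/(q + 4)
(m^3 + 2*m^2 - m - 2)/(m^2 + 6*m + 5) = (m^2 + m - 2)/(m + 5)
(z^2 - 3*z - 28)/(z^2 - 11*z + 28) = (z + 4)/(z - 4)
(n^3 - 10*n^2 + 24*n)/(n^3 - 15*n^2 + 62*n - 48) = n*(n - 4)/(n^2 - 9*n + 8)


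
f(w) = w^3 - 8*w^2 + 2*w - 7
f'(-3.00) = 77.00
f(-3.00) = -112.00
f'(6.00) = 14.00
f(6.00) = -67.00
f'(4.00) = -14.00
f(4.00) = -63.00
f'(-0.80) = 16.72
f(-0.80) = -14.23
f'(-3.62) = 99.23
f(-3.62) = -166.51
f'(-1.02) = 21.44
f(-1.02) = -18.42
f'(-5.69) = 190.17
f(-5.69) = -461.61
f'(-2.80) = 70.32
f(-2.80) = -97.27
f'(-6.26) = 219.72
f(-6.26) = -578.34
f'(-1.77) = 39.72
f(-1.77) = -41.15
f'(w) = 3*w^2 - 16*w + 2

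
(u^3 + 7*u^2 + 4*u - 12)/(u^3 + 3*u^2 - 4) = (u + 6)/(u + 2)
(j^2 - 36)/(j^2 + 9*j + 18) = (j - 6)/(j + 3)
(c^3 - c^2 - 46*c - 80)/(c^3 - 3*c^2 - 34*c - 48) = (c + 5)/(c + 3)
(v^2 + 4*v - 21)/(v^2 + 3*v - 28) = (v - 3)/(v - 4)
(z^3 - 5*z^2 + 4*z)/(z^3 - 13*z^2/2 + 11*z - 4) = 2*z*(z - 1)/(2*z^2 - 5*z + 2)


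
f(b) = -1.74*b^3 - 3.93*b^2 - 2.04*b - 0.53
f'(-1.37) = -1.07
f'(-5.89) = -136.84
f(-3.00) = 17.20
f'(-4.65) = -78.36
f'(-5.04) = -95.02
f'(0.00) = -2.04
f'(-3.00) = -25.44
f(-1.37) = -0.64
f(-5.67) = 201.87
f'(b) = -5.22*b^2 - 7.86*b - 2.04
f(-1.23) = -0.73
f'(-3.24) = -31.37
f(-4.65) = 98.93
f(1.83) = -28.09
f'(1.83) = -33.91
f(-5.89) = 230.69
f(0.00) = -0.53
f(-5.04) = 132.69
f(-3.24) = 24.01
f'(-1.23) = -0.27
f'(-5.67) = -125.29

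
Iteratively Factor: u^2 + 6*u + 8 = (u + 4)*(u + 2)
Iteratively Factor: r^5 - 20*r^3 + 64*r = (r - 2)*(r^4 + 2*r^3 - 16*r^2 - 32*r) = (r - 2)*(r + 2)*(r^3 - 16*r) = r*(r - 2)*(r + 2)*(r^2 - 16) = r*(r - 4)*(r - 2)*(r + 2)*(r + 4)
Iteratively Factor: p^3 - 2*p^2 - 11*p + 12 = (p - 1)*(p^2 - p - 12) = (p - 4)*(p - 1)*(p + 3)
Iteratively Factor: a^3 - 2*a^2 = (a - 2)*(a^2) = a*(a - 2)*(a)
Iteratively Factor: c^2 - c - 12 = (c + 3)*(c - 4)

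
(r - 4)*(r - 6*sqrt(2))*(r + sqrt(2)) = r^3 - 5*sqrt(2)*r^2 - 4*r^2 - 12*r + 20*sqrt(2)*r + 48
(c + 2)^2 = c^2 + 4*c + 4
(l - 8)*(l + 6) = l^2 - 2*l - 48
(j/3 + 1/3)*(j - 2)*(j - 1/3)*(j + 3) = j^4/3 + 5*j^3/9 - 17*j^2/9 - 13*j/9 + 2/3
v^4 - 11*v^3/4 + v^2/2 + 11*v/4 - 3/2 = (v - 2)*(v - 1)*(v - 3/4)*(v + 1)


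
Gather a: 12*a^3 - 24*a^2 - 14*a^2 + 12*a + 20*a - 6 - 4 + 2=12*a^3 - 38*a^2 + 32*a - 8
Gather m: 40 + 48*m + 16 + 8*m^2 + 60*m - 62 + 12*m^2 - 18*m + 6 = 20*m^2 + 90*m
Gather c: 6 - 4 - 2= 0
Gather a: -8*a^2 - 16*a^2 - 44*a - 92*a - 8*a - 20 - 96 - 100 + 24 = -24*a^2 - 144*a - 192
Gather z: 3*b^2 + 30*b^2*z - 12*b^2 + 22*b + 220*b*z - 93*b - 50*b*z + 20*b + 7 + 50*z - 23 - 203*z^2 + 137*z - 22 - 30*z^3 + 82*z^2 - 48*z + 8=-9*b^2 - 51*b - 30*z^3 - 121*z^2 + z*(30*b^2 + 170*b + 139) - 30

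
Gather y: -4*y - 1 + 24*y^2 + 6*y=24*y^2 + 2*y - 1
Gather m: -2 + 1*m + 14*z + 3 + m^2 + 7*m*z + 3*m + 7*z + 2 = m^2 + m*(7*z + 4) + 21*z + 3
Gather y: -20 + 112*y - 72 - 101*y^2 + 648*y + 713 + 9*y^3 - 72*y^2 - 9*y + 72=9*y^3 - 173*y^2 + 751*y + 693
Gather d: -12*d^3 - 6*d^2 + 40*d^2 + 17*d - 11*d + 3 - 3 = -12*d^3 + 34*d^2 + 6*d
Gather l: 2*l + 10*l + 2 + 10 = 12*l + 12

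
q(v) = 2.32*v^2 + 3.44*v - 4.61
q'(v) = 4.64*v + 3.44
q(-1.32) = -5.11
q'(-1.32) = -2.68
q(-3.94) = 17.85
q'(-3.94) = -14.84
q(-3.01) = 6.06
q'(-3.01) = -10.53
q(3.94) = 44.96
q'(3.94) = 21.72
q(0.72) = -0.93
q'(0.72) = 6.78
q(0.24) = -3.65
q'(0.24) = 4.55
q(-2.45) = 0.89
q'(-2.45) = -7.93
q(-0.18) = -5.15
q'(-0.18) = 2.60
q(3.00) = 26.59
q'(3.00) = 17.36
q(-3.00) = 5.95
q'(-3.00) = -10.48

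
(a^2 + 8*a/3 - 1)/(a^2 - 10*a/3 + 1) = (a + 3)/(a - 3)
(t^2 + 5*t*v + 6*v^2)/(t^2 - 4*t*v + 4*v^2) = (t^2 + 5*t*v + 6*v^2)/(t^2 - 4*t*v + 4*v^2)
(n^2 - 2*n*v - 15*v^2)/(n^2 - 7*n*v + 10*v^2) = (-n - 3*v)/(-n + 2*v)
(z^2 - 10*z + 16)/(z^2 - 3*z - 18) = (-z^2 + 10*z - 16)/(-z^2 + 3*z + 18)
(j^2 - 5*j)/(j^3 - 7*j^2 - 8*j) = (5 - j)/(-j^2 + 7*j + 8)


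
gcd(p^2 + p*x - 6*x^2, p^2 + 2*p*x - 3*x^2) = p + 3*x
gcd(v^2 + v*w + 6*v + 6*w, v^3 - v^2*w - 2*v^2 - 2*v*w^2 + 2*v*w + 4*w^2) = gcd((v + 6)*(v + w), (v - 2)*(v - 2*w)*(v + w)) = v + w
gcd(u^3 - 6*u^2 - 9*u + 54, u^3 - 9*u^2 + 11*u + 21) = u - 3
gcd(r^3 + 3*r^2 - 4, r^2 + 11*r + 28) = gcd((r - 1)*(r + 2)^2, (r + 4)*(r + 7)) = 1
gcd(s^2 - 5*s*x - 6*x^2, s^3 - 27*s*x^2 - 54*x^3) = -s + 6*x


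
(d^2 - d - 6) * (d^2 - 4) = d^4 - d^3 - 10*d^2 + 4*d + 24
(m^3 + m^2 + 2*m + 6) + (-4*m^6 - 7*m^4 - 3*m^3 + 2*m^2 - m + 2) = -4*m^6 - 7*m^4 - 2*m^3 + 3*m^2 + m + 8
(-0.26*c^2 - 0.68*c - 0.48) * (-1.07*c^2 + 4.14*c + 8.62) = 0.2782*c^4 - 0.3488*c^3 - 4.5428*c^2 - 7.8488*c - 4.1376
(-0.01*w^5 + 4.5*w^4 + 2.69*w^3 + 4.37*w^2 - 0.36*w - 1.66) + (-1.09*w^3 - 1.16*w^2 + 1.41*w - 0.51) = -0.01*w^5 + 4.5*w^4 + 1.6*w^3 + 3.21*w^2 + 1.05*w - 2.17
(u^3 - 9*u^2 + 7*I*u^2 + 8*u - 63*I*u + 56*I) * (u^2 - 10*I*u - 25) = u^5 - 9*u^4 - 3*I*u^4 + 53*u^3 + 27*I*u^3 - 405*u^2 - 199*I*u^2 + 360*u + 1575*I*u - 1400*I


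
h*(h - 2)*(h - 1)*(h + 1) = h^4 - 2*h^3 - h^2 + 2*h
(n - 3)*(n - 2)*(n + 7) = n^3 + 2*n^2 - 29*n + 42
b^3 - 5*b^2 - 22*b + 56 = (b - 7)*(b - 2)*(b + 4)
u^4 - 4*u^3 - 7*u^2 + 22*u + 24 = (u - 4)*(u - 3)*(u + 1)*(u + 2)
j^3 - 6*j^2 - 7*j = j*(j - 7)*(j + 1)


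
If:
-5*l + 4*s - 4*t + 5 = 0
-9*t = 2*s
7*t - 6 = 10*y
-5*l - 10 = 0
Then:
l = -2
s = -135/44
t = 15/22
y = -27/220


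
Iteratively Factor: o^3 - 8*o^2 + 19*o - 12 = (o - 4)*(o^2 - 4*o + 3) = (o - 4)*(o - 1)*(o - 3)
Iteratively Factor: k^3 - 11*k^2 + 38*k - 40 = (k - 5)*(k^2 - 6*k + 8) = (k - 5)*(k - 2)*(k - 4)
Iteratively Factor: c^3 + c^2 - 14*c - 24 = (c + 2)*(c^2 - c - 12) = (c + 2)*(c + 3)*(c - 4)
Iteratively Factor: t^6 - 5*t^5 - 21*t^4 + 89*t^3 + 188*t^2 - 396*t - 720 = (t - 4)*(t^5 - t^4 - 25*t^3 - 11*t^2 + 144*t + 180) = (t - 4)*(t - 3)*(t^4 + 2*t^3 - 19*t^2 - 68*t - 60) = (t - 4)*(t - 3)*(t + 3)*(t^3 - t^2 - 16*t - 20) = (t - 4)*(t - 3)*(t + 2)*(t + 3)*(t^2 - 3*t - 10) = (t - 5)*(t - 4)*(t - 3)*(t + 2)*(t + 3)*(t + 2)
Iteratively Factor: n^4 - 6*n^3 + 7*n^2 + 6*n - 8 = (n - 2)*(n^3 - 4*n^2 - n + 4) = (n - 2)*(n - 1)*(n^2 - 3*n - 4) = (n - 4)*(n - 2)*(n - 1)*(n + 1)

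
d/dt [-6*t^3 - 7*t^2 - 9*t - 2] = -18*t^2 - 14*t - 9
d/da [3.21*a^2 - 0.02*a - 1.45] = 6.42*a - 0.02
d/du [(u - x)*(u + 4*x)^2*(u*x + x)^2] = x^2*(u + 1)*(u + 4*x)*(2*(u + 1)*(u - x) + (u + 1)*(u + 4*x) + 2*(u - x)*(u + 4*x))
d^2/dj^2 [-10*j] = 0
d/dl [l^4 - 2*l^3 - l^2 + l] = 4*l^3 - 6*l^2 - 2*l + 1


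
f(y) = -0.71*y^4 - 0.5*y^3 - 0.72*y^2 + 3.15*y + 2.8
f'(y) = -2.84*y^3 - 1.5*y^2 - 1.44*y + 3.15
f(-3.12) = -66.13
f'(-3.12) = 79.30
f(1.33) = 2.32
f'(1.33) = -8.10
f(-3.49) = -101.04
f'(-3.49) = 110.63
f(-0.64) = 0.50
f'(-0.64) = 4.20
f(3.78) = -167.54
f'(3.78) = -177.11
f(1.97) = -8.31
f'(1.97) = -27.22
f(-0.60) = 0.67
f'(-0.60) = 4.09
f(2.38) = -23.30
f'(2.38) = -47.06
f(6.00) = -1032.38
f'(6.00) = -672.93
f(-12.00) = -13997.24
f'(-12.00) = 4711.95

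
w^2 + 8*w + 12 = (w + 2)*(w + 6)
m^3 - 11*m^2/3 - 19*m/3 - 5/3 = (m - 5)*(m + 1/3)*(m + 1)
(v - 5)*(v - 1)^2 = v^3 - 7*v^2 + 11*v - 5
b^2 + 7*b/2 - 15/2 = (b - 3/2)*(b + 5)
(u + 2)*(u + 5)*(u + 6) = u^3 + 13*u^2 + 52*u + 60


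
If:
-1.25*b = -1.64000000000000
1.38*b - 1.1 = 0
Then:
No Solution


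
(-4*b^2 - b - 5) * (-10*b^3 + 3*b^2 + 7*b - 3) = 40*b^5 - 2*b^4 + 19*b^3 - 10*b^2 - 32*b + 15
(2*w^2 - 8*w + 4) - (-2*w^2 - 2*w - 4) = 4*w^2 - 6*w + 8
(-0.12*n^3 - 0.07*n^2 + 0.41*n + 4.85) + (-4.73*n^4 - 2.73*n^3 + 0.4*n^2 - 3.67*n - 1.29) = -4.73*n^4 - 2.85*n^3 + 0.33*n^2 - 3.26*n + 3.56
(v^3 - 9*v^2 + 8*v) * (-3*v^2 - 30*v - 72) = -3*v^5 - 3*v^4 + 174*v^3 + 408*v^2 - 576*v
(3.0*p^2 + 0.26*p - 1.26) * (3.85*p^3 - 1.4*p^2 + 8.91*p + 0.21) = 11.55*p^5 - 3.199*p^4 + 21.515*p^3 + 4.7106*p^2 - 11.172*p - 0.2646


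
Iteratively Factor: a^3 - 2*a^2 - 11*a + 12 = (a - 4)*(a^2 + 2*a - 3) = (a - 4)*(a + 3)*(a - 1)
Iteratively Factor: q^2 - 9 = (q + 3)*(q - 3)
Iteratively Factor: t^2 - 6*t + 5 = (t - 1)*(t - 5)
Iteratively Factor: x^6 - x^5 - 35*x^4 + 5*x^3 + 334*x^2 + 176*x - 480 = (x + 4)*(x^5 - 5*x^4 - 15*x^3 + 65*x^2 + 74*x - 120) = (x - 4)*(x + 4)*(x^4 - x^3 - 19*x^2 - 11*x + 30) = (x - 5)*(x - 4)*(x + 4)*(x^3 + 4*x^2 + x - 6) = (x - 5)*(x - 4)*(x + 3)*(x + 4)*(x^2 + x - 2) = (x - 5)*(x - 4)*(x + 2)*(x + 3)*(x + 4)*(x - 1)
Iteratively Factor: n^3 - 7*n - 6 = (n - 3)*(n^2 + 3*n + 2) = (n - 3)*(n + 2)*(n + 1)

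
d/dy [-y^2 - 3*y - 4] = -2*y - 3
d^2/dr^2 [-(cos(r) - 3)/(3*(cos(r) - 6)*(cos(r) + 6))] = (-12*(1 - cos(r)^2)^2 + cos(r)^5 + 214*cos(r)^3 - 438*cos(r)^2 + 1080*cos(r) + 228)/(3*(cos(r) - 6)^3*(cos(r) + 6)^3)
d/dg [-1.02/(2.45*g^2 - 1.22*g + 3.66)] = (4.998*g - 1.2444)/(2.45*g^2 - 1.22*g + 3.66)^2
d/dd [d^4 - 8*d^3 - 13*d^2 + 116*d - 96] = 4*d^3 - 24*d^2 - 26*d + 116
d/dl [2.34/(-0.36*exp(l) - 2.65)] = 0.8424*exp(l)/(0.36*exp(l) + 2.65)^2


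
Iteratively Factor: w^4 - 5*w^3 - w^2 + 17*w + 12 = (w + 1)*(w^3 - 6*w^2 + 5*w + 12) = (w - 3)*(w + 1)*(w^2 - 3*w - 4) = (w - 3)*(w + 1)^2*(w - 4)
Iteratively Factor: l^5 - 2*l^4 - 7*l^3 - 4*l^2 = (l + 1)*(l^4 - 3*l^3 - 4*l^2) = (l + 1)^2*(l^3 - 4*l^2) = l*(l + 1)^2*(l^2 - 4*l) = l^2*(l + 1)^2*(l - 4)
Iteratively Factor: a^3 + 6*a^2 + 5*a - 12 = (a - 1)*(a^2 + 7*a + 12) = (a - 1)*(a + 3)*(a + 4)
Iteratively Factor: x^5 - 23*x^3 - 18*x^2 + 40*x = (x - 5)*(x^4 + 5*x^3 + 2*x^2 - 8*x) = (x - 5)*(x + 2)*(x^3 + 3*x^2 - 4*x) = (x - 5)*(x - 1)*(x + 2)*(x^2 + 4*x) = (x - 5)*(x - 1)*(x + 2)*(x + 4)*(x)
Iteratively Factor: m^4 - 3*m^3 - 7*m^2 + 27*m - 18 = (m - 3)*(m^3 - 7*m + 6) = (m - 3)*(m - 2)*(m^2 + 2*m - 3) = (m - 3)*(m - 2)*(m + 3)*(m - 1)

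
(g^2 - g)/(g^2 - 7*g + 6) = g/(g - 6)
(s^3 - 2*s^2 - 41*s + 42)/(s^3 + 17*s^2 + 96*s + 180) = (s^2 - 8*s + 7)/(s^2 + 11*s + 30)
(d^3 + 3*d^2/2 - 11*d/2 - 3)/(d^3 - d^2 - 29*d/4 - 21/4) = 2*(-2*d^3 - 3*d^2 + 11*d + 6)/(-4*d^3 + 4*d^2 + 29*d + 21)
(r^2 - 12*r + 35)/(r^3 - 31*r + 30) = (r - 7)/(r^2 + 5*r - 6)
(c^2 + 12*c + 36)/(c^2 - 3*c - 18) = (c^2 + 12*c + 36)/(c^2 - 3*c - 18)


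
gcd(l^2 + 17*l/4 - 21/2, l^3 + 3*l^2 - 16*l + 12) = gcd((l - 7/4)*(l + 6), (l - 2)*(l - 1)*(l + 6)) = l + 6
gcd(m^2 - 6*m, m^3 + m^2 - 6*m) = m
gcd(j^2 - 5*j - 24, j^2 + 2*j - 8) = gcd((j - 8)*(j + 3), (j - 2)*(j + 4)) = 1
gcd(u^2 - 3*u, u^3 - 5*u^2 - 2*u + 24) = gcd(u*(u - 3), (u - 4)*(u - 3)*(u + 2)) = u - 3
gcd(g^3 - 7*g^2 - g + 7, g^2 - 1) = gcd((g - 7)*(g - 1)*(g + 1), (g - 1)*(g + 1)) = g^2 - 1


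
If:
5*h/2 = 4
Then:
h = 8/5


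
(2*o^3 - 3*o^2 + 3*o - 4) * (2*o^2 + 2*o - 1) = 4*o^5 - 2*o^4 - 2*o^3 + o^2 - 11*o + 4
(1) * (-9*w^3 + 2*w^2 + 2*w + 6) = -9*w^3 + 2*w^2 + 2*w + 6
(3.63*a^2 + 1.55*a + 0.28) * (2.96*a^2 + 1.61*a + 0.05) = 10.7448*a^4 + 10.4323*a^3 + 3.5058*a^2 + 0.5283*a + 0.014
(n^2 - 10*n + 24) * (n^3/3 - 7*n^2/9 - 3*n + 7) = n^5/3 - 37*n^4/9 + 115*n^3/9 + 55*n^2/3 - 142*n + 168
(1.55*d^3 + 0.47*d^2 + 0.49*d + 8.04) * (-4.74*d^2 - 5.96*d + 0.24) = -7.347*d^5 - 11.4658*d^4 - 4.7518*d^3 - 40.9172*d^2 - 47.8008*d + 1.9296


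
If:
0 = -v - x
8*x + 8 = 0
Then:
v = 1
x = -1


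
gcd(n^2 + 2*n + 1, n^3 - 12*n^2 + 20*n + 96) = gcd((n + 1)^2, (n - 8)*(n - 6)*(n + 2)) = 1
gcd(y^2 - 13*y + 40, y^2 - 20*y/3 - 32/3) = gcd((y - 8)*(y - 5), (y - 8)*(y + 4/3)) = y - 8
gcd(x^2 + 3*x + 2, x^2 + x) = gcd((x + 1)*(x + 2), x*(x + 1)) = x + 1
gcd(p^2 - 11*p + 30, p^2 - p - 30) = p - 6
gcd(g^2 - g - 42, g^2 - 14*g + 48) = 1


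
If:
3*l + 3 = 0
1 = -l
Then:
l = -1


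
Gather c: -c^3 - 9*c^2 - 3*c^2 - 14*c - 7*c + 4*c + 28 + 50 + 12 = -c^3 - 12*c^2 - 17*c + 90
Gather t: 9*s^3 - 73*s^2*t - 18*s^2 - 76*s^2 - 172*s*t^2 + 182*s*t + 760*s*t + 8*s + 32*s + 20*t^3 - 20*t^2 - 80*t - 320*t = 9*s^3 - 94*s^2 + 40*s + 20*t^3 + t^2*(-172*s - 20) + t*(-73*s^2 + 942*s - 400)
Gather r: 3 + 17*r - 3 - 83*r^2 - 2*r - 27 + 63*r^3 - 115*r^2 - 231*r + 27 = 63*r^3 - 198*r^2 - 216*r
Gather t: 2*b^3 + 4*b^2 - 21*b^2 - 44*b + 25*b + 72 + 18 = 2*b^3 - 17*b^2 - 19*b + 90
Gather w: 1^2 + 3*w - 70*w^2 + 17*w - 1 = -70*w^2 + 20*w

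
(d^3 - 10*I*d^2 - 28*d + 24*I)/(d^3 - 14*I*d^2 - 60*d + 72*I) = (d - 2*I)/(d - 6*I)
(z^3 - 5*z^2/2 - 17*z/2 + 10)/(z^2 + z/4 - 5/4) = 2*(2*z^2 - 3*z - 20)/(4*z + 5)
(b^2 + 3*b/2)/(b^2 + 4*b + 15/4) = 2*b/(2*b + 5)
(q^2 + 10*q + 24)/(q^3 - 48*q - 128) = (q + 6)/(q^2 - 4*q - 32)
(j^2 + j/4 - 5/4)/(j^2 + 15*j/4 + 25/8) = 2*(j - 1)/(2*j + 5)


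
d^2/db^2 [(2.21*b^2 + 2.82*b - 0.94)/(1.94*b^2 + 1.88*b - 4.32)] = (5.10607999999999*b^3 + 89.902704*b^2 + 121.232928*b + 105.893056)/(7.301384*b^6 + 21.226704*b^5 - 28.206048*b^4 - 87.890752*b^3 + 62.809344*b^2 + 105.255936*b - 80.621568)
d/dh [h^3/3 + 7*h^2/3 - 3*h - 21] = h^2 + 14*h/3 - 3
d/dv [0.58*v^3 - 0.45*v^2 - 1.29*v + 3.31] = 1.74*v^2 - 0.9*v - 1.29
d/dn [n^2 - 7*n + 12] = 2*n - 7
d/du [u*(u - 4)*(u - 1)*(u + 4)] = 4*u^3 - 3*u^2 - 32*u + 16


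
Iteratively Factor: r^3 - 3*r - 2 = (r + 1)*(r^2 - r - 2) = (r - 2)*(r + 1)*(r + 1)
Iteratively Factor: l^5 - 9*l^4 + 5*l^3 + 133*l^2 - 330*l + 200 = (l + 4)*(l^4 - 13*l^3 + 57*l^2 - 95*l + 50) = (l - 1)*(l + 4)*(l^3 - 12*l^2 + 45*l - 50) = (l - 5)*(l - 1)*(l + 4)*(l^2 - 7*l + 10) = (l - 5)*(l - 2)*(l - 1)*(l + 4)*(l - 5)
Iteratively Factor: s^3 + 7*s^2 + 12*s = (s + 4)*(s^2 + 3*s) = (s + 3)*(s + 4)*(s)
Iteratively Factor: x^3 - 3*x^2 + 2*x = (x - 2)*(x^2 - x) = (x - 2)*(x - 1)*(x)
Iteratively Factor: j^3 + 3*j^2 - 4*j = (j - 1)*(j^2 + 4*j) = j*(j - 1)*(j + 4)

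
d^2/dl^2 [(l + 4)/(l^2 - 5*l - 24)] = 2*((1 - 3*l)*(-l^2 + 5*l + 24) - (l + 4)*(2*l - 5)^2)/(-l^2 + 5*l + 24)^3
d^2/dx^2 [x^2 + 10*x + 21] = 2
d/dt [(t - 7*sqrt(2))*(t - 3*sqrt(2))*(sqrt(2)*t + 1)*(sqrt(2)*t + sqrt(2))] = 8*t^3 - 57*sqrt(2)*t^2 + 6*t^2 - 38*sqrt(2)*t + 128*t + 42*sqrt(2) + 64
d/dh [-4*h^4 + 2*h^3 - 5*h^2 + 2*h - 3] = -16*h^3 + 6*h^2 - 10*h + 2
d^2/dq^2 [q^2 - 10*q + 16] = 2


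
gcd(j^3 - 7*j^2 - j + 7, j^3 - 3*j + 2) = j - 1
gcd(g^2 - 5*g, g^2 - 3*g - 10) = g - 5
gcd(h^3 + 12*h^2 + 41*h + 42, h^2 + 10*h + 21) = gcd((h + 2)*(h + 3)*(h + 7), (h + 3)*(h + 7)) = h^2 + 10*h + 21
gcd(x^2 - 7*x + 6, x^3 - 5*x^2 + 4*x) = x - 1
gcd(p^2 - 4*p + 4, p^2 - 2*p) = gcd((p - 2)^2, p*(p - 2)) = p - 2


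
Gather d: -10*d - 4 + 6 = 2 - 10*d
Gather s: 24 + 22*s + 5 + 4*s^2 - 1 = 4*s^2 + 22*s + 28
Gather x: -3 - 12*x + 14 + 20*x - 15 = 8*x - 4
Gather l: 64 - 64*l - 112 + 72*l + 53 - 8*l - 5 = 0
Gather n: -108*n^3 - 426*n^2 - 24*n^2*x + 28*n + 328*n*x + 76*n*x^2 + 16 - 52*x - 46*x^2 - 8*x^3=-108*n^3 + n^2*(-24*x - 426) + n*(76*x^2 + 328*x + 28) - 8*x^3 - 46*x^2 - 52*x + 16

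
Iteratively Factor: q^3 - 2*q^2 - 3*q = (q + 1)*(q^2 - 3*q) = q*(q + 1)*(q - 3)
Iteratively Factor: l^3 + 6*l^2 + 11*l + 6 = (l + 1)*(l^2 + 5*l + 6) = (l + 1)*(l + 3)*(l + 2)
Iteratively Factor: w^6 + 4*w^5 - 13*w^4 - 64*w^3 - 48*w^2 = (w)*(w^5 + 4*w^4 - 13*w^3 - 64*w^2 - 48*w) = w*(w + 1)*(w^4 + 3*w^3 - 16*w^2 - 48*w) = w*(w + 1)*(w + 4)*(w^3 - w^2 - 12*w) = w^2*(w + 1)*(w + 4)*(w^2 - w - 12) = w^2*(w - 4)*(w + 1)*(w + 4)*(w + 3)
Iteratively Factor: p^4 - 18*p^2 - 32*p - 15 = (p + 1)*(p^3 - p^2 - 17*p - 15) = (p + 1)*(p + 3)*(p^2 - 4*p - 5) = (p + 1)^2*(p + 3)*(p - 5)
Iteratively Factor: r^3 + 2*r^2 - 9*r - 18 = (r + 2)*(r^2 - 9) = (r + 2)*(r + 3)*(r - 3)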